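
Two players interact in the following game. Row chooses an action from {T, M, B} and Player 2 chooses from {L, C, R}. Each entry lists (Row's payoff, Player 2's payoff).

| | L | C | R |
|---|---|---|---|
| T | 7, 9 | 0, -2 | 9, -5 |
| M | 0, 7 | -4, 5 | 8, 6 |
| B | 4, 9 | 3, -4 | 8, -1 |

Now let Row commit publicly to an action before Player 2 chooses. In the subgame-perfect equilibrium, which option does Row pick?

Solve by backward induction (Row leads).
- T: Player 2 compares 9, -2, -5 and picks L; Row would get 7.
- M: Player 2 compares 7, 5, 6 and picks L; Row would get 0.
- B: Player 2 compares 9, -4, -1 and picks L; Row would get 4.
Among 7, 0, 4, the best is 7 at T. Subgame-perfect outcome: (T, L) with payoffs (7, 9).

T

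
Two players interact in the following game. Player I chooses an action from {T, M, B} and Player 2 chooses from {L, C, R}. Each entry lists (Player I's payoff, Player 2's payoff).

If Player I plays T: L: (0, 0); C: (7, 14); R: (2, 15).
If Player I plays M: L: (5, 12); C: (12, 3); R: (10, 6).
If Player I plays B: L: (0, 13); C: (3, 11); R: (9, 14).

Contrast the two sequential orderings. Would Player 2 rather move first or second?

If Player I leads: Player 2's best replies are T→R, M→L, B→R; Player I's induced payoffs 2, 5, 9; outcome (B, R), payoffs (9, 14).
If Player 2 leads: Player I's best replies are L→M, C→M, R→M; Player 2's induced payoffs 12, 3, 6; outcome (M, L), payoffs (5, 12).
Player 2 gets 12 moving first and 14 moving second, so Player 2 prefers to move second.

second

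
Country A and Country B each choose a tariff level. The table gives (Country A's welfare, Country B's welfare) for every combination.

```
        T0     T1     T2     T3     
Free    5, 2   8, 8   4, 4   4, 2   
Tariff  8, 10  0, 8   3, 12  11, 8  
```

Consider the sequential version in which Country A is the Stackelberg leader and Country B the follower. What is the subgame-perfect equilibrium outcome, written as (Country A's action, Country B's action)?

(Free, T1)

Country B best-responds to each possible Country A move:
- Free → Country B plays T1 (best of 2, 8, 4, 2); Country A gets 8.
- Tariff → Country B plays T2 (best of 10, 8, 12, 8); Country A gets 3.
Maximizing over 8, 3, Country A chooses Free. Subgame-perfect outcome: (Free, T1) with payoffs (8, 8).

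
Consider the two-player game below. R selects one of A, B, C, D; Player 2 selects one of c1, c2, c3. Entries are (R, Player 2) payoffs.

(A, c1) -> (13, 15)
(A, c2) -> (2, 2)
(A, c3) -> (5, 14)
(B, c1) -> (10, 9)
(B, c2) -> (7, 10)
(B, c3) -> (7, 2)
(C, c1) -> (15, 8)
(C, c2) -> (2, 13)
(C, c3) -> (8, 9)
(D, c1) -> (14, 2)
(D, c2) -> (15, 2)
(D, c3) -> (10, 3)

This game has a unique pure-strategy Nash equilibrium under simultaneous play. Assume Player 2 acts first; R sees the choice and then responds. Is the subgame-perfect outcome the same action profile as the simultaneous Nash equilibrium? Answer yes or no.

R best-responds to each possible Player 2 move:
- c1 → R plays C (best of 13, 10, 15, 14); Player 2 gets 8.
- c2 → R plays D (best of 2, 7, 2, 15); Player 2 gets 2.
- c3 → R plays D (best of 5, 7, 8, 10); Player 2 gets 3.
Among 8, 2, 3, the best is 8 at c1. Subgame-perfect outcome: (C, c1) with payoffs (15, 8).
Now find the simultaneous Nash equilibrium.
R's best replies: c1→C; c2→D; c3→D.
Player 2's best replies: A→c1; B→c2; C→c2; D→c3.
Only (D, c3) has each player best-responding; Nash payoffs (10, 3).
Sequential outcome (C, c1) differs from the Nash profile (D, c3).

no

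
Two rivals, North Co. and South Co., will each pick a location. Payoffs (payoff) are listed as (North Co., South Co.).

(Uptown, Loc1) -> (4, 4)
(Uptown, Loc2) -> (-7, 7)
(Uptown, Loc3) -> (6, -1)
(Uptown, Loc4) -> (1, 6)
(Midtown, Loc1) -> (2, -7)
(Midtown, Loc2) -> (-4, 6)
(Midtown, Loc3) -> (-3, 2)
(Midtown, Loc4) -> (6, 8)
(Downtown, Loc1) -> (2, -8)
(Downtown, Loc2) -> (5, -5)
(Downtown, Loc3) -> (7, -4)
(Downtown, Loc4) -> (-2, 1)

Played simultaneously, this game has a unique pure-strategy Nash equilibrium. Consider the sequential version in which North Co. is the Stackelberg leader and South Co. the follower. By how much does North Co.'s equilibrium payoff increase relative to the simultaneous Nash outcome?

0

South Co. best-responds to each possible North Co. move:
- Uptown → South Co. plays Loc2 (best of 4, 7, -1, 6); North Co. gets -7.
- Midtown → South Co. plays Loc4 (best of -7, 6, 2, 8); North Co. gets 6.
- Downtown → South Co. plays Loc4 (best of -8, -5, -4, 1); North Co. gets -2.
Among -7, 6, -2, the best is 6 at Midtown. Subgame-perfect outcome: (Midtown, Loc4) with payoffs (6, 8).
Under simultaneous play:
North Co.'s best replies: Loc1→Uptown; Loc2→Downtown; Loc3→Downtown; Loc4→Midtown.
South Co.'s best replies: Uptown→Loc2; Midtown→Loc4; Downtown→Loc4.
The unique mutual best reply is (Midtown, Loc4), giving (6, 8).
North Co.'s commitment gain: 6 − 6 = 0.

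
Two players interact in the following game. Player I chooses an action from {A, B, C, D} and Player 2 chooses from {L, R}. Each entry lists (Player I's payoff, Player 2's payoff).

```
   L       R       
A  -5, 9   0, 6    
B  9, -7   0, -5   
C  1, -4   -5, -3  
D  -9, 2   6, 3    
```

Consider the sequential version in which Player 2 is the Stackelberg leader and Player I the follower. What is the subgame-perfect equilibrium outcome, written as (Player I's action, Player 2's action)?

(D, R)

Player I best-responds to each possible Player 2 move:
- L: BR = B, leader payoff -7.
- R: BR = D, leader payoff 3.
Maximizing over -7, 3, Player 2 chooses R. Subgame-perfect outcome: (D, R) with payoffs (6, 3).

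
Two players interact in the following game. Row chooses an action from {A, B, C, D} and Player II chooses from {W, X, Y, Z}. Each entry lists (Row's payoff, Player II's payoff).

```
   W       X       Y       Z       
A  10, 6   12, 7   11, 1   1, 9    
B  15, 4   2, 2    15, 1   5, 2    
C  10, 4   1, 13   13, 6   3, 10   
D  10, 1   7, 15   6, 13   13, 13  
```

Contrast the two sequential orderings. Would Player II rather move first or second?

If Row leads: Player II's best replies are A→Z, B→W, C→X, D→X; Row's induced payoffs 1, 15, 1, 7; outcome (B, W), payoffs (15, 4).
If Player II leads: Row's best replies are W→B, X→A, Y→B, Z→D; Player II's induced payoffs 4, 7, 1, 13; outcome (D, Z), payoffs (13, 13).
Player II gets 13 moving first and 4 moving second, so Player II prefers to move first.

first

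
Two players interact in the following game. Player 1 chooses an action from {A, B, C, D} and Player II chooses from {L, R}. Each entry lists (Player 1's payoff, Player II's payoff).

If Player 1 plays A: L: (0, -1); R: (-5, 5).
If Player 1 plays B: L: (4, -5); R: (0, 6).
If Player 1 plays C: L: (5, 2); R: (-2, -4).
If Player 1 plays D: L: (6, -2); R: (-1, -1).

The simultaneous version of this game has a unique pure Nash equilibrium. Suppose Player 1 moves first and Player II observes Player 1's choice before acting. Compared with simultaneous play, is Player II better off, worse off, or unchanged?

worse off

Player II best-responds to each possible Player 1 move:
- A: BR = R, leader payoff -5.
- B: BR = R, leader payoff 0.
- C: BR = L, leader payoff 5.
- D: BR = R, leader payoff -1.
Maximizing over -5, 0, 5, -1, Player 1 chooses C. Subgame-perfect outcome: (C, L) with payoffs (5, 2).
Under simultaneous play:
Player 1's best replies: L→D; R→B.
Player II's best replies: A→R; B→R; C→L; D→R.
Only (B, R) has each player best-responding; Nash payoffs (0, 6).
Player II earns 2 sequentially versus 6 at the Nash outcome: worse off.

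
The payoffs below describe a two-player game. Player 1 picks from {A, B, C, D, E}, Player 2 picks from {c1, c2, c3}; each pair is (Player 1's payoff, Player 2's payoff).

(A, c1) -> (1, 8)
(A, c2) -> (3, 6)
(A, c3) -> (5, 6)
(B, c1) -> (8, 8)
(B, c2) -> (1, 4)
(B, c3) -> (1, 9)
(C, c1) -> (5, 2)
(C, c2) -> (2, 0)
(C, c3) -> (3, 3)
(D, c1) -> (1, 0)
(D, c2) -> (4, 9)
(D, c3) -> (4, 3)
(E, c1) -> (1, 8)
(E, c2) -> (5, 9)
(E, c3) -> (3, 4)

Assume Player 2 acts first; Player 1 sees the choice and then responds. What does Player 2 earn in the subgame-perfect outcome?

Solve by backward induction (Player 2 leads).
- c1: BR = B, leader payoff 8.
- c2: BR = E, leader payoff 9.
- c3: BR = A, leader payoff 6.
Among 8, 9, 6, the best is 9 at c2. Subgame-perfect outcome: (E, c2) with payoffs (5, 9).

9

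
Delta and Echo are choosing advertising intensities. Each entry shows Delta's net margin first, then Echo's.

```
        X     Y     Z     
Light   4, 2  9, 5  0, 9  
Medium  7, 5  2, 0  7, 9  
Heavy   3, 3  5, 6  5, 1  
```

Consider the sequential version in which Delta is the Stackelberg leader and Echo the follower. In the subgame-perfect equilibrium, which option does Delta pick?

Medium

Backward induction with Delta moving first.
- Light → Echo plays Z (best of 2, 5, 9); Delta gets 0.
- Medium → Echo plays Z (best of 5, 0, 9); Delta gets 7.
- Heavy → Echo plays Y (best of 3, 6, 1); Delta gets 5.
Delta's induced payoffs are 0, 7, 5, so Delta commits to Medium. Subgame-perfect outcome: (Medium, Z) with payoffs (7, 9).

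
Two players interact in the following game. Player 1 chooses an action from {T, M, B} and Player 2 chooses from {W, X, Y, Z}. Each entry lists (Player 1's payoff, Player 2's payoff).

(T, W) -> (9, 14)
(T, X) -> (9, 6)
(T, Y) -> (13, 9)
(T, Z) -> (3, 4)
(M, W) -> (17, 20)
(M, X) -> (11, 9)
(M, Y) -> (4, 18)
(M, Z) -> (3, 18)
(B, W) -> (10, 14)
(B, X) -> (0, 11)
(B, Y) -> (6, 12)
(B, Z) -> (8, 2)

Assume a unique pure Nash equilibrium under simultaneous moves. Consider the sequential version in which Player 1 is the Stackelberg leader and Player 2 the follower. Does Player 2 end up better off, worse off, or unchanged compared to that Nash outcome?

unchanged

Backward induction with Player 1 moving first.
- T: BR = W, leader payoff 9.
- M: BR = W, leader payoff 17.
- B: BR = W, leader payoff 10.
Player 1's induced payoffs are 9, 17, 10, so Player 1 commits to M. Subgame-perfect outcome: (M, W) with payoffs (17, 20).
Now find the simultaneous Nash equilibrium.
Player 1's best replies: W→M; X→M; Y→T; Z→B.
Player 2's best replies: T→W; M→W; B→W.
The unique mutual best reply is (M, W), giving (17, 20).
Player 2 earns 20 sequentially versus 20 at the Nash outcome: unchanged.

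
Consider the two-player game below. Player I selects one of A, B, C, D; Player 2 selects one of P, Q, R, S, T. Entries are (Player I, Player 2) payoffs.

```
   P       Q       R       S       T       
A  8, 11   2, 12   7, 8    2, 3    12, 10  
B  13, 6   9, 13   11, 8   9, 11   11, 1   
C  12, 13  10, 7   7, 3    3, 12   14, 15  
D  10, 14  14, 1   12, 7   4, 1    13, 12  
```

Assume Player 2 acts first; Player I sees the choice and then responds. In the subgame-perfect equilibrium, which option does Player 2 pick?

Work backward from Player I's decision.
- P → Player I plays B (best of 8, 13, 12, 10); Player 2 gets 6.
- Q → Player I plays D (best of 2, 9, 10, 14); Player 2 gets 1.
- R → Player I plays D (best of 7, 11, 7, 12); Player 2 gets 7.
- S → Player I plays B (best of 2, 9, 3, 4); Player 2 gets 11.
- T → Player I plays C (best of 12, 11, 14, 13); Player 2 gets 15.
Among 6, 1, 7, 11, 15, the best is 15 at T. Subgame-perfect outcome: (C, T) with payoffs (14, 15).

T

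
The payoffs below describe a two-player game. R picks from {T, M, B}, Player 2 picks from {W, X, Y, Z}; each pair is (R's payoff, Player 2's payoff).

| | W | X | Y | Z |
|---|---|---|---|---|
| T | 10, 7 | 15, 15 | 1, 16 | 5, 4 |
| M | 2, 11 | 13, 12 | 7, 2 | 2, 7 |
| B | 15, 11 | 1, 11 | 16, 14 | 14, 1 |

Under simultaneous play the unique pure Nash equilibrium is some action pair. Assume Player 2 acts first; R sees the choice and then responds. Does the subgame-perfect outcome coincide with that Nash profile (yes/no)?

no

Backward induction with Player 2 moving first.
- W → R plays B (best of 10, 2, 15); Player 2 gets 11.
- X → R plays T (best of 15, 13, 1); Player 2 gets 15.
- Y → R plays B (best of 1, 7, 16); Player 2 gets 14.
- Z → R plays B (best of 5, 2, 14); Player 2 gets 1.
Maximizing over 11, 15, 14, 1, Player 2 chooses X. Subgame-perfect outcome: (T, X) with payoffs (15, 15).
Under simultaneous play:
R's best replies: W→B; X→T; Y→B; Z→B.
Player 2's best replies: T→Y; M→X; B→Y.
Only (B, Y) has each player best-responding; Nash payoffs (16, 14).
Sequential outcome (T, X) differs from the Nash profile (B, Y).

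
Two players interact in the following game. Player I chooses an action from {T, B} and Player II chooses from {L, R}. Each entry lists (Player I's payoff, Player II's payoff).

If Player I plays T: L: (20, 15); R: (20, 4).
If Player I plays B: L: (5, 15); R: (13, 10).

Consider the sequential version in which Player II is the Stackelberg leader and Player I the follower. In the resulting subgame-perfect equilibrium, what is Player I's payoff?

Player I best-responds to each possible Player II move:
- L → Player I plays T (best of 20, 5); Player II gets 15.
- R → Player I plays T (best of 20, 13); Player II gets 4.
Player II's induced payoffs are 15, 4, so Player II commits to L. Subgame-perfect outcome: (T, L) with payoffs (20, 15).

20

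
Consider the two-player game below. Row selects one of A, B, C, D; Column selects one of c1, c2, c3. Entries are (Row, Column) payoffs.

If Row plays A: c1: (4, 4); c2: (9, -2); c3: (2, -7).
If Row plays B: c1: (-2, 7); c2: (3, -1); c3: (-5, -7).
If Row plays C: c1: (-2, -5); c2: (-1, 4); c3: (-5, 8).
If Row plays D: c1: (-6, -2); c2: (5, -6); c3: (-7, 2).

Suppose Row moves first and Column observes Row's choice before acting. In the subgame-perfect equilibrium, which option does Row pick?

A

Solve by backward induction (Row leads).
- A: Column compares 4, -2, -7 and picks c1; Row would get 4.
- B: Column compares 7, -1, -7 and picks c1; Row would get -2.
- C: Column compares -5, 4, 8 and picks c3; Row would get -5.
- D: Column compares -2, -6, 2 and picks c3; Row would get -7.
Maximizing over 4, -2, -5, -7, Row chooses A. Subgame-perfect outcome: (A, c1) with payoffs (4, 4).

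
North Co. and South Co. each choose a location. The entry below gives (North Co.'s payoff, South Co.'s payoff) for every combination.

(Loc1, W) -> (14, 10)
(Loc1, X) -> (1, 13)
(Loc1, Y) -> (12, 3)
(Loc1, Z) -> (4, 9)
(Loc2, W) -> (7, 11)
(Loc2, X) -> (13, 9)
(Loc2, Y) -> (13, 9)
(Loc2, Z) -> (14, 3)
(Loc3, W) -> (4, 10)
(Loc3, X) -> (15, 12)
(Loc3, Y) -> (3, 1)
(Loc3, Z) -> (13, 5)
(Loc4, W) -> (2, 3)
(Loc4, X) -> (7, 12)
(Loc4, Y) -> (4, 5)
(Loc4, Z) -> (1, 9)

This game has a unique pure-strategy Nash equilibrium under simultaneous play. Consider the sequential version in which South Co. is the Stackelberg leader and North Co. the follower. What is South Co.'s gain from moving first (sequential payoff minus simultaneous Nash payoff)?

North Co. best-responds to each possible South Co. move:
- W: BR = Loc1, leader payoff 10.
- X: BR = Loc3, leader payoff 12.
- Y: BR = Loc2, leader payoff 9.
- Z: BR = Loc2, leader payoff 3.
Maximizing over 10, 12, 9, 3, South Co. chooses X. Subgame-perfect outcome: (Loc3, X) with payoffs (15, 12).
For the simultaneous game, intersect best replies.
North Co.'s best replies: W→Loc1; X→Loc3; Y→Loc2; Z→Loc2.
South Co.'s best replies: Loc1→X; Loc2→W; Loc3→X; Loc4→X.
Only (Loc3, X) has each player best-responding; Nash payoffs (15, 12).
South Co.'s commitment gain: 12 − 12 = 0.

0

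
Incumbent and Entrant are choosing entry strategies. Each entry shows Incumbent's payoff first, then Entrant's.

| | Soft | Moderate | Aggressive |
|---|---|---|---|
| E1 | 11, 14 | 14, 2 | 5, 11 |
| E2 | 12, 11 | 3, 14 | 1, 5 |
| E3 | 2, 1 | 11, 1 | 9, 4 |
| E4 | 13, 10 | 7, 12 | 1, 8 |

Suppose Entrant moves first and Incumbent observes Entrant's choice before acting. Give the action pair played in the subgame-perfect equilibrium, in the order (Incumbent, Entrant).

Solve by backward induction (Entrant leads).
- Soft: Incumbent compares 11, 12, 2, 13 and picks E4; Entrant would get 10.
- Moderate: Incumbent compares 14, 3, 11, 7 and picks E1; Entrant would get 2.
- Aggressive: Incumbent compares 5, 1, 9, 1 and picks E3; Entrant would get 4.
Maximizing over 10, 2, 4, Entrant chooses Soft. Subgame-perfect outcome: (E4, Soft) with payoffs (13, 10).

(E4, Soft)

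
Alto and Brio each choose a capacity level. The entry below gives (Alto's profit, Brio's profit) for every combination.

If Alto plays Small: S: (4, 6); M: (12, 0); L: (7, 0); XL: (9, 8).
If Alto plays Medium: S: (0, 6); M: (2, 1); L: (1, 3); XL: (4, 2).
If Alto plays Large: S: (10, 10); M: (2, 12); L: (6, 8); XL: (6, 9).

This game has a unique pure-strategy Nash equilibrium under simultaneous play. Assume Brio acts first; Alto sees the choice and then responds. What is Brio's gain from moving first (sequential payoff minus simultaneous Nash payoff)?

2

Work backward from Alto's decision.
- S: Alto compares 4, 0, 10 and picks Large; Brio would get 10.
- M: Alto compares 12, 2, 2 and picks Small; Brio would get 0.
- L: Alto compares 7, 1, 6 and picks Small; Brio would get 0.
- XL: Alto compares 9, 4, 6 and picks Small; Brio would get 8.
Maximizing over 10, 0, 0, 8, Brio chooses S. Subgame-perfect outcome: (Large, S) with payoffs (10, 10).
Now find the simultaneous Nash equilibrium.
Alto's best replies: S→Large; M→Small; L→Small; XL→Small.
Brio's best replies: Small→XL; Medium→S; Large→M.
Only (Small, XL) has each player best-responding; Nash payoffs (9, 8).
Brio's commitment gain: 10 − 8 = 2.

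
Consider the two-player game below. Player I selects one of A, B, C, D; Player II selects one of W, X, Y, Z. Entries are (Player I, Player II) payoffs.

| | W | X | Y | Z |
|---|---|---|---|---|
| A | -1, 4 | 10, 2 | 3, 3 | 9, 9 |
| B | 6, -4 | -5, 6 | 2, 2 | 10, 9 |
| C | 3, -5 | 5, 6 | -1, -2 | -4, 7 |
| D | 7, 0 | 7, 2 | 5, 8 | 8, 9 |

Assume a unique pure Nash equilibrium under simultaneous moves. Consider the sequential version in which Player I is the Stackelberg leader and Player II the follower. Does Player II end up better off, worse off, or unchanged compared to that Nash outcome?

Work backward from Player II's decision.
- A: BR = Z, leader payoff 9.
- B: BR = Z, leader payoff 10.
- C: BR = Z, leader payoff -4.
- D: BR = Z, leader payoff 8.
Player I's induced payoffs are 9, 10, -4, 8, so Player I commits to B. Subgame-perfect outcome: (B, Z) with payoffs (10, 9).
Under simultaneous play:
Player I's best replies: W→D; X→A; Y→D; Z→B.
Player II's best replies: A→Z; B→Z; C→Z; D→Z.
Only (B, Z) has each player best-responding; Nash payoffs (10, 9).
Player II earns 9 sequentially versus 9 at the Nash outcome: unchanged.

unchanged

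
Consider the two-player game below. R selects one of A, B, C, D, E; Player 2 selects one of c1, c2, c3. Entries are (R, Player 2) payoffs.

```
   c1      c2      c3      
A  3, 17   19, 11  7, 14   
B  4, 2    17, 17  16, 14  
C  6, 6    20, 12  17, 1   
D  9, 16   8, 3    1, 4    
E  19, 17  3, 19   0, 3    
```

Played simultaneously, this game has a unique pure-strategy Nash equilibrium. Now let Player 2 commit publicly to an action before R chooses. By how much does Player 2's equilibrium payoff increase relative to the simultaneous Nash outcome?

5

Backward induction with Player 2 moving first.
- c1: R compares 3, 4, 6, 9, 19 and picks E; Player 2 would get 17.
- c2: R compares 19, 17, 20, 8, 3 and picks C; Player 2 would get 12.
- c3: R compares 7, 16, 17, 1, 0 and picks C; Player 2 would get 1.
Maximizing over 17, 12, 1, Player 2 chooses c1. Subgame-perfect outcome: (E, c1) with payoffs (19, 17).
For the simultaneous game, intersect best replies.
R's best replies: c1→E; c2→C; c3→C.
Player 2's best replies: A→c1; B→c2; C→c2; D→c1; E→c2.
Only (C, c2) has each player best-responding; Nash payoffs (20, 12).
Player 2's commitment gain: 17 − 12 = 5.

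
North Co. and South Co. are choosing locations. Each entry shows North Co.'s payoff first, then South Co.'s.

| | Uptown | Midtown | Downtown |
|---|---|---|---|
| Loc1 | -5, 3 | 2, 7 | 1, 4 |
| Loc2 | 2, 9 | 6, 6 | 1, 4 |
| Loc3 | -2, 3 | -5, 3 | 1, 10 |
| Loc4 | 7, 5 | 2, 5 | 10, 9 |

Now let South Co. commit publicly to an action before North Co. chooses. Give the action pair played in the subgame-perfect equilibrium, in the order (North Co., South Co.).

Backward induction with South Co. moving first.
- Uptown: North Co. compares -5, 2, -2, 7 and picks Loc4; South Co. would get 5.
- Midtown: North Co. compares 2, 6, -5, 2 and picks Loc2; South Co. would get 6.
- Downtown: North Co. compares 1, 1, 1, 10 and picks Loc4; South Co. would get 9.
South Co.'s induced payoffs are 5, 6, 9, so South Co. commits to Downtown. Subgame-perfect outcome: (Loc4, Downtown) with payoffs (10, 9).

(Loc4, Downtown)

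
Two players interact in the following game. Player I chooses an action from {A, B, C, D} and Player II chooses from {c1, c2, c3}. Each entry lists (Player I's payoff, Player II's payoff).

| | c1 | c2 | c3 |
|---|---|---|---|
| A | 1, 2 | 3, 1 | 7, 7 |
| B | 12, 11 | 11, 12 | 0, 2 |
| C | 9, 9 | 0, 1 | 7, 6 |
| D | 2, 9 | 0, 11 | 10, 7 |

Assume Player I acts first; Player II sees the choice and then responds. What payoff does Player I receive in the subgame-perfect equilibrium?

Work backward from Player II's decision.
- A → Player II plays c3 (best of 2, 1, 7); Player I gets 7.
- B → Player II plays c2 (best of 11, 12, 2); Player I gets 11.
- C → Player II plays c1 (best of 9, 1, 6); Player I gets 9.
- D → Player II plays c2 (best of 9, 11, 7); Player I gets 0.
Among 7, 11, 9, 0, the best is 11 at B. Subgame-perfect outcome: (B, c2) with payoffs (11, 12).

11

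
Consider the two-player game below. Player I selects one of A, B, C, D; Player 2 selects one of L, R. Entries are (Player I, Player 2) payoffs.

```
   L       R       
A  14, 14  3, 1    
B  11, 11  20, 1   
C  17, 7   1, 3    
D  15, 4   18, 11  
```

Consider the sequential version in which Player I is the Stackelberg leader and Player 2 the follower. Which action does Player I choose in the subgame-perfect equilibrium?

D

Solve by backward induction (Player I leads).
- A: Player 2 compares 14, 1 and picks L; Player I would get 14.
- B: Player 2 compares 11, 1 and picks L; Player I would get 11.
- C: Player 2 compares 7, 3 and picks L; Player I would get 17.
- D: Player 2 compares 4, 11 and picks R; Player I would get 18.
Maximizing over 14, 11, 17, 18, Player I chooses D. Subgame-perfect outcome: (D, R) with payoffs (18, 11).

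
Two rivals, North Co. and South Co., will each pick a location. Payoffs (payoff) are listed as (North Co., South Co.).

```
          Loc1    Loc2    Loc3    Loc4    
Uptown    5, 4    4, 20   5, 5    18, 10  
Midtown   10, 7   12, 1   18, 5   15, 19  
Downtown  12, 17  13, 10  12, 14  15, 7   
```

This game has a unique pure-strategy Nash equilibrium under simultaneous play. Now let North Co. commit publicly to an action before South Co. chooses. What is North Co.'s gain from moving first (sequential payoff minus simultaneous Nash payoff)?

South Co. best-responds to each possible North Co. move:
- Uptown → South Co. plays Loc2 (best of 4, 20, 5, 10); North Co. gets 4.
- Midtown → South Co. plays Loc4 (best of 7, 1, 5, 19); North Co. gets 15.
- Downtown → South Co. plays Loc1 (best of 17, 10, 14, 7); North Co. gets 12.
Maximizing over 4, 15, 12, North Co. chooses Midtown. Subgame-perfect outcome: (Midtown, Loc4) with payoffs (15, 19).
Now find the simultaneous Nash equilibrium.
North Co.'s best replies: Loc1→Downtown; Loc2→Downtown; Loc3→Midtown; Loc4→Uptown.
South Co.'s best replies: Uptown→Loc2; Midtown→Loc4; Downtown→Loc1.
Only (Downtown, Loc1) has each player best-responding; Nash payoffs (12, 17).
North Co.'s commitment gain: 15 − 12 = 3.

3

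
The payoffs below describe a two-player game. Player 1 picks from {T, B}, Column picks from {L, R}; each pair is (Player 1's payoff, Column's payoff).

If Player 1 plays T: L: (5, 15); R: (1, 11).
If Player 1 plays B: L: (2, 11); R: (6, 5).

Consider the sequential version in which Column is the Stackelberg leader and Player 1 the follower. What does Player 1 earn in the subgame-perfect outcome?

5

Solve by backward induction (Column leads).
- L: Player 1 compares 5, 2 and picks T; Column would get 15.
- R: Player 1 compares 1, 6 and picks B; Column would get 5.
Among 15, 5, the best is 15 at L. Subgame-perfect outcome: (T, L) with payoffs (5, 15).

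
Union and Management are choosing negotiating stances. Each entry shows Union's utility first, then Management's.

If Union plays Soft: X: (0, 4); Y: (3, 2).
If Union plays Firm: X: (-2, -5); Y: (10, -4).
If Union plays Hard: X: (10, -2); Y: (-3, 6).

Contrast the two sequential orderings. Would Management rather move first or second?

first

If Union leads: Management's best replies are Soft→X, Firm→Y, Hard→Y; Union's induced payoffs 0, 10, -3; outcome (Firm, Y), payoffs (10, -4).
If Management leads: Union's best replies are X→Hard, Y→Firm; Management's induced payoffs -2, -4; outcome (Hard, X), payoffs (10, -2).
Management gets -2 moving first and -4 moving second, so Management prefers to move first.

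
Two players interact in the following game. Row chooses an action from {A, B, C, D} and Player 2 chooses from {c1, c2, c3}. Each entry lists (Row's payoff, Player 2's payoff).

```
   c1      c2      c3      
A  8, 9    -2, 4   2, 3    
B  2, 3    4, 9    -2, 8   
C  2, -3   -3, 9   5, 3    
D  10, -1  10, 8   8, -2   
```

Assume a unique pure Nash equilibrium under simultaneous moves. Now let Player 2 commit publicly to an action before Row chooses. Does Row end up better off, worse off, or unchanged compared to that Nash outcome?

Row best-responds to each possible Player 2 move:
- c1: BR = D, leader payoff -1.
- c2: BR = D, leader payoff 8.
- c3: BR = D, leader payoff -2.
Among -1, 8, -2, the best is 8 at c2. Subgame-perfect outcome: (D, c2) with payoffs (10, 8).
Now find the simultaneous Nash equilibrium.
Row's best replies: c1→D; c2→D; c3→D.
Player 2's best replies: A→c1; B→c2; C→c2; D→c2.
The unique mutual best reply is (D, c2), giving (10, 8).
Row earns 10 sequentially versus 10 at the Nash outcome: unchanged.

unchanged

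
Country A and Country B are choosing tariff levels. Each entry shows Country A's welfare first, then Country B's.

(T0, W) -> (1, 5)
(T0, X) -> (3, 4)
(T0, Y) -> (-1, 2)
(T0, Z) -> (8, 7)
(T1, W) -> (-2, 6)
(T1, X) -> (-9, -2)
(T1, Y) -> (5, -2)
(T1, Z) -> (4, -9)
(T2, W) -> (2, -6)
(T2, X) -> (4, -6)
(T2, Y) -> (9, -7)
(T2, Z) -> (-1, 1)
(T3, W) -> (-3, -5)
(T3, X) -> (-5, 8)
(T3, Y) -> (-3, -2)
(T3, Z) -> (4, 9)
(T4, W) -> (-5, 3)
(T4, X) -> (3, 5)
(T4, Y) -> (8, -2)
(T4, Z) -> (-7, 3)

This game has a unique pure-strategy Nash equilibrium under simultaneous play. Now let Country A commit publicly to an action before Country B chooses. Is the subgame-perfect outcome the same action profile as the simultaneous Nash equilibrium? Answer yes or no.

yes

Work backward from Country B's decision.
- T0: Country B compares 5, 4, 2, 7 and picks Z; Country A would get 8.
- T1: Country B compares 6, -2, -2, -9 and picks W; Country A would get -2.
- T2: Country B compares -6, -6, -7, 1 and picks Z; Country A would get -1.
- T3: Country B compares -5, 8, -2, 9 and picks Z; Country A would get 4.
- T4: Country B compares 3, 5, -2, 3 and picks X; Country A would get 3.
Country A's induced payoffs are 8, -2, -1, 4, 3, so Country A commits to T0. Subgame-perfect outcome: (T0, Z) with payoffs (8, 7).
Now find the simultaneous Nash equilibrium.
Country A's best replies: W→T2; X→T2; Y→T2; Z→T0.
Country B's best replies: T0→Z; T1→W; T2→Z; T3→Z; T4→X.
The unique mutual best reply is (T0, Z), giving (8, 7).
Sequential outcome (T0, Z) coincides with the Nash profile (T0, Z).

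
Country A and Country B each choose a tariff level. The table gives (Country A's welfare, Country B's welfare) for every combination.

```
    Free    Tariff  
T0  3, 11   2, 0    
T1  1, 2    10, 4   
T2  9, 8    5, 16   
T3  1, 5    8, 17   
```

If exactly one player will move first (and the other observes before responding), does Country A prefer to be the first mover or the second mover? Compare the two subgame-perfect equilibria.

first

If Country A leads: Country B's best replies are T0→Free, T1→Tariff, T2→Tariff, T3→Tariff; Country A's induced payoffs 3, 10, 5, 8; outcome (T1, Tariff), payoffs (10, 4).
If Country B leads: Country A's best replies are Free→T2, Tariff→T1; Country B's induced payoffs 8, 4; outcome (T2, Free), payoffs (9, 8).
Country A gets 10 moving first and 9 moving second, so Country A prefers to move first.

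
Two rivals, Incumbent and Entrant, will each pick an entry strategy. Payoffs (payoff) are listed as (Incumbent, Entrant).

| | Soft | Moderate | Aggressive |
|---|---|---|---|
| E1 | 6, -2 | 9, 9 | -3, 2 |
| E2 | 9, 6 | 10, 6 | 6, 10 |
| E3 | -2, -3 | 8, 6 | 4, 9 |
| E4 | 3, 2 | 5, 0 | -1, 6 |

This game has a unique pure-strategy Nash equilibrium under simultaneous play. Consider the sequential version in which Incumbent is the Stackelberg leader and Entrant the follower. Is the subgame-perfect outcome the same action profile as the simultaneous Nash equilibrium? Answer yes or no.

Backward induction with Incumbent moving first.
- E1: Entrant compares -2, 9, 2 and picks Moderate; Incumbent would get 9.
- E2: Entrant compares 6, 6, 10 and picks Aggressive; Incumbent would get 6.
- E3: Entrant compares -3, 6, 9 and picks Aggressive; Incumbent would get 4.
- E4: Entrant compares 2, 0, 6 and picks Aggressive; Incumbent would get -1.
Maximizing over 9, 6, 4, -1, Incumbent chooses E1. Subgame-perfect outcome: (E1, Moderate) with payoffs (9, 9).
For the simultaneous game, intersect best replies.
Incumbent's best replies: Soft→E2; Moderate→E2; Aggressive→E2.
Entrant's best replies: E1→Moderate; E2→Aggressive; E3→Aggressive; E4→Aggressive.
The unique mutual best reply is (E2, Aggressive), giving (6, 10).
Sequential outcome (E1, Moderate) differs from the Nash profile (E2, Aggressive).

no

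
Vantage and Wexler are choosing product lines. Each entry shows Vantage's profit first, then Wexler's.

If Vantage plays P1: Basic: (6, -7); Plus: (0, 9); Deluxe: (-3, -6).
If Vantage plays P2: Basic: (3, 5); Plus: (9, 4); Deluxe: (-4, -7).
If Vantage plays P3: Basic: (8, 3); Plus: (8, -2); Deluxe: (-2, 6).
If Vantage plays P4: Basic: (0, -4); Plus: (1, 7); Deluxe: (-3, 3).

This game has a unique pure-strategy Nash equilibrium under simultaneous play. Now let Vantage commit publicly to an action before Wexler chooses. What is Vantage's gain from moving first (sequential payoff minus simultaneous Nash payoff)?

5

Work backward from Wexler's decision.
- P1 → Wexler plays Plus (best of -7, 9, -6); Vantage gets 0.
- P2 → Wexler plays Basic (best of 5, 4, -7); Vantage gets 3.
- P3 → Wexler plays Deluxe (best of 3, -2, 6); Vantage gets -2.
- P4 → Wexler plays Plus (best of -4, 7, 3); Vantage gets 1.
Among 0, 3, -2, 1, the best is 3 at P2. Subgame-perfect outcome: (P2, Basic) with payoffs (3, 5).
For the simultaneous game, intersect best replies.
Vantage's best replies: Basic→P3; Plus→P2; Deluxe→P3.
Wexler's best replies: P1→Plus; P2→Basic; P3→Deluxe; P4→Plus.
Only (P3, Deluxe) has each player best-responding; Nash payoffs (-2, 6).
Vantage's commitment gain: 3 − -2 = 5.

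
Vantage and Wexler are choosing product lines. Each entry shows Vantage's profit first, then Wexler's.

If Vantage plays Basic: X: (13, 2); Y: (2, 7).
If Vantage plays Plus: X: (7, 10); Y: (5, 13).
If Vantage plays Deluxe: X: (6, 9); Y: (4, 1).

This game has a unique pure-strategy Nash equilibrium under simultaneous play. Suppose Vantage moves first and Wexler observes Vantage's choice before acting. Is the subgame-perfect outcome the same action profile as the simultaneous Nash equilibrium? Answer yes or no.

Backward induction with Vantage moving first.
- Basic: Wexler compares 2, 7 and picks Y; Vantage would get 2.
- Plus: Wexler compares 10, 13 and picks Y; Vantage would get 5.
- Deluxe: Wexler compares 9, 1 and picks X; Vantage would get 6.
Maximizing over 2, 5, 6, Vantage chooses Deluxe. Subgame-perfect outcome: (Deluxe, X) with payoffs (6, 9).
For the simultaneous game, intersect best replies.
Vantage's best replies: X→Basic; Y→Plus.
Wexler's best replies: Basic→Y; Plus→Y; Deluxe→X.
The unique mutual best reply is (Plus, Y), giving (5, 13).
Sequential outcome (Deluxe, X) differs from the Nash profile (Plus, Y).

no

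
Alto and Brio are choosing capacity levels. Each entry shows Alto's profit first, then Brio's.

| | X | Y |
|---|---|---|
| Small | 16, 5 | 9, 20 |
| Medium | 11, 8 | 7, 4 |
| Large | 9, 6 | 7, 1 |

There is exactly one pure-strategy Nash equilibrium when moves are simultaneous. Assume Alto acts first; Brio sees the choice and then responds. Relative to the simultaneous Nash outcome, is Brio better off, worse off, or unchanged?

Backward induction with Alto moving first.
- Small → Brio plays Y (best of 5, 20); Alto gets 9.
- Medium → Brio plays X (best of 8, 4); Alto gets 11.
- Large → Brio plays X (best of 6, 1); Alto gets 9.
Among 9, 11, 9, the best is 11 at Medium. Subgame-perfect outcome: (Medium, X) with payoffs (11, 8).
Under simultaneous play:
Alto's best replies: X→Small; Y→Small.
Brio's best replies: Small→Y; Medium→X; Large→X.
Only (Small, Y) has each player best-responding; Nash payoffs (9, 20).
Brio earns 8 sequentially versus 20 at the Nash outcome: worse off.

worse off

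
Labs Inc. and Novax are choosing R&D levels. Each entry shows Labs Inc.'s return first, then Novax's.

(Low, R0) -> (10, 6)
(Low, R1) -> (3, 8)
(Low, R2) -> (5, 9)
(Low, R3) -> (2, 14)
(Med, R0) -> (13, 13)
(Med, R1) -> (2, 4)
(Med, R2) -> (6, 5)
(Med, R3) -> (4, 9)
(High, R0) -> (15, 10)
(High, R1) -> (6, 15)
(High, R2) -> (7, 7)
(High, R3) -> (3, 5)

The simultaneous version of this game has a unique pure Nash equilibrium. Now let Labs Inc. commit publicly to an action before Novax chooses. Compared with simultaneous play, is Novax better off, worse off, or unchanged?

Backward induction with Labs Inc. moving first.
- Low: BR = R3, leader payoff 2.
- Med: BR = R0, leader payoff 13.
- High: BR = R1, leader payoff 6.
Among 2, 13, 6, the best is 13 at Med. Subgame-perfect outcome: (Med, R0) with payoffs (13, 13).
For the simultaneous game, intersect best replies.
Labs Inc.'s best replies: R0→High; R1→High; R2→High; R3→Med.
Novax's best replies: Low→R3; Med→R0; High→R1.
The unique mutual best reply is (High, R1), giving (6, 15).
Novax earns 13 sequentially versus 15 at the Nash outcome: worse off.

worse off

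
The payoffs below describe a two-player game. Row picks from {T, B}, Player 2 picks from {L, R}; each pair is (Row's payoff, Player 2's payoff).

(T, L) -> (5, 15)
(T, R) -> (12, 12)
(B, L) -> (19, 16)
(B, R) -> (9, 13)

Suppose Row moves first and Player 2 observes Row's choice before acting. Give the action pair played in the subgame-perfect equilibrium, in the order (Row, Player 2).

(B, L)

Player 2 best-responds to each possible Row move:
- T: Player 2 compares 15, 12 and picks L; Row would get 5.
- B: Player 2 compares 16, 13 and picks L; Row would get 19.
Maximizing over 5, 19, Row chooses B. Subgame-perfect outcome: (B, L) with payoffs (19, 16).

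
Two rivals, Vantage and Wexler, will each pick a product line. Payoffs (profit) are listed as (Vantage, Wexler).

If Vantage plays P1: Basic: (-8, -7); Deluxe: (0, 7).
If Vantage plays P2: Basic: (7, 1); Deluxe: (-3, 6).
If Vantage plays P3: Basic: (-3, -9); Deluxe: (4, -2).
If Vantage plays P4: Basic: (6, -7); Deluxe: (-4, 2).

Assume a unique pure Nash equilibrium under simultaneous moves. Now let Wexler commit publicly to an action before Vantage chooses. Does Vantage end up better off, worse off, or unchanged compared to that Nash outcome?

better off

Backward induction with Wexler moving first.
- Basic: Vantage compares -8, 7, -3, 6 and picks P2; Wexler would get 1.
- Deluxe: Vantage compares 0, -3, 4, -4 and picks P3; Wexler would get -2.
Maximizing over 1, -2, Wexler chooses Basic. Subgame-perfect outcome: (P2, Basic) with payoffs (7, 1).
For the simultaneous game, intersect best replies.
Vantage's best replies: Basic→P2; Deluxe→P3.
Wexler's best replies: P1→Deluxe; P2→Deluxe; P3→Deluxe; P4→Deluxe.
The unique mutual best reply is (P3, Deluxe), giving (4, -2).
Vantage earns 7 sequentially versus 4 at the Nash outcome: better off.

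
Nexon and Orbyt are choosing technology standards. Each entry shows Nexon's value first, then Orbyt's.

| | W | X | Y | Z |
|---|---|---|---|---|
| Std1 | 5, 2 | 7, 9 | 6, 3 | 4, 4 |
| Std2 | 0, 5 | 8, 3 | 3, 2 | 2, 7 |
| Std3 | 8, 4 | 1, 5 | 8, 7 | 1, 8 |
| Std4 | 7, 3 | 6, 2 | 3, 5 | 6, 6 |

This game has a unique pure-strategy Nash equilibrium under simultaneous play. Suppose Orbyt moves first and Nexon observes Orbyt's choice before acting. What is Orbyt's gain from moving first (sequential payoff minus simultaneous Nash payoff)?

1

Work backward from Nexon's decision.
- W → Nexon plays Std3 (best of 5, 0, 8, 7); Orbyt gets 4.
- X → Nexon plays Std2 (best of 7, 8, 1, 6); Orbyt gets 3.
- Y → Nexon plays Std3 (best of 6, 3, 8, 3); Orbyt gets 7.
- Z → Nexon plays Std4 (best of 4, 2, 1, 6); Orbyt gets 6.
Orbyt's induced payoffs are 4, 3, 7, 6, so Orbyt commits to Y. Subgame-perfect outcome: (Std3, Y) with payoffs (8, 7).
For the simultaneous game, intersect best replies.
Nexon's best replies: W→Std3; X→Std2; Y→Std3; Z→Std4.
Orbyt's best replies: Std1→X; Std2→Z; Std3→Z; Std4→Z.
Only (Std4, Z) has each player best-responding; Nash payoffs (6, 6).
Orbyt's commitment gain: 7 − 6 = 1.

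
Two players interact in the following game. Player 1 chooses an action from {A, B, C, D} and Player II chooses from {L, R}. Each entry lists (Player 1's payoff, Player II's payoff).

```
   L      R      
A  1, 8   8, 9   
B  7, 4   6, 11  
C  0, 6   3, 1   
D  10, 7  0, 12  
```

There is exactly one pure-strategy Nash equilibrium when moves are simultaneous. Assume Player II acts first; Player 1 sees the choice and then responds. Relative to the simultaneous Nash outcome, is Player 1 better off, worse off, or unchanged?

unchanged

Work backward from Player 1's decision.
- L: Player 1 compares 1, 7, 0, 10 and picks D; Player II would get 7.
- R: Player 1 compares 8, 6, 3, 0 and picks A; Player II would get 9.
Maximizing over 7, 9, Player II chooses R. Subgame-perfect outcome: (A, R) with payoffs (8, 9).
For the simultaneous game, intersect best replies.
Player 1's best replies: L→D; R→A.
Player II's best replies: A→R; B→R; C→L; D→R.
The unique mutual best reply is (A, R), giving (8, 9).
Player 1 earns 8 sequentially versus 8 at the Nash outcome: unchanged.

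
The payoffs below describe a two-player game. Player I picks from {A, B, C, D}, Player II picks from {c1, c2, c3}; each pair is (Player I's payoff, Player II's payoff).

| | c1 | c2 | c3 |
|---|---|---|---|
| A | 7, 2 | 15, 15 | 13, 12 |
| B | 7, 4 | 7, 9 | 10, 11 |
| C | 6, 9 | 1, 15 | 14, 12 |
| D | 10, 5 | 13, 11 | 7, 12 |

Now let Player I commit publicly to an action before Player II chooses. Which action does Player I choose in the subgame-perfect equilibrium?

A

Solve by backward induction (Player I leads).
- A → Player II plays c2 (best of 2, 15, 12); Player I gets 15.
- B → Player II plays c3 (best of 4, 9, 11); Player I gets 10.
- C → Player II plays c2 (best of 9, 15, 12); Player I gets 1.
- D → Player II plays c3 (best of 5, 11, 12); Player I gets 7.
Player I's induced payoffs are 15, 10, 1, 7, so Player I commits to A. Subgame-perfect outcome: (A, c2) with payoffs (15, 15).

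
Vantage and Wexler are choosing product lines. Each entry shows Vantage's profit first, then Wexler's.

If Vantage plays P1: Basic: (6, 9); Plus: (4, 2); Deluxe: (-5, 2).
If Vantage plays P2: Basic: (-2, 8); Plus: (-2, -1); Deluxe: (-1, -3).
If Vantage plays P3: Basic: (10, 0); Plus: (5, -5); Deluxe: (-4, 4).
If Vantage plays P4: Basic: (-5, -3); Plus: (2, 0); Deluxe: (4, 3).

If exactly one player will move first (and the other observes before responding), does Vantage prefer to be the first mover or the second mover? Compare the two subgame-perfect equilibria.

first

If Vantage leads: Wexler's best replies are P1→Basic, P2→Basic, P3→Deluxe, P4→Deluxe; Vantage's induced payoffs 6, -2, -4, 4; outcome (P1, Basic), payoffs (6, 9).
If Wexler leads: Vantage's best replies are Basic→P3, Plus→P3, Deluxe→P4; Wexler's induced payoffs 0, -5, 3; outcome (P4, Deluxe), payoffs (4, 3).
Vantage gets 6 moving first and 4 moving second, so Vantage prefers to move first.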